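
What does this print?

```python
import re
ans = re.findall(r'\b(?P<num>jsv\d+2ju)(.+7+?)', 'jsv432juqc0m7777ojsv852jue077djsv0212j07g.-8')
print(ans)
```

[('jsv432ju', 'qc0m7777ojsv852jue077djsv0212j07')]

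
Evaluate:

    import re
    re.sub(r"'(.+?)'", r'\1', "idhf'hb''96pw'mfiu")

With the lazy modifier that quantifier settles for the fewest repetitions that let the rest of the pattern succeed (the atoms after it are unaffected and can still be greedy).
Matches: at [4:8] → "'hb'"; at [8:14] → "'96pw'".
The replacement refers to a captured group, so each match is rewritten using its own captured text.

'idhfhb96pwmfiu'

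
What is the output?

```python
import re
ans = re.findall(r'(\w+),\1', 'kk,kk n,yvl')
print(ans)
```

['kk']

The backreference `\1` re-matches whatever the first group consumed, character for character.
Because there's exactly one group, `findall` drops the full match and keeps group 1 from the one hit.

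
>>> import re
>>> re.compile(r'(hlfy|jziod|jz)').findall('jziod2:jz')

Alternation tries branches left to right and keeps the first one that lets the overall match succeed at that position.
Scanning left to right: at [0:5] match 'jziod', group 1 = 'jziod'; at [7:9] match 'jz', group 1 = 'jz'.
`findall` collects group 1 from each match (2 total).

['jziod', 'jz']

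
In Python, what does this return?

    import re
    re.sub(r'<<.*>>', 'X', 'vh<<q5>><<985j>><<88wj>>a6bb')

'vhXa6bb'

Every occurrence is swapped for 'X'.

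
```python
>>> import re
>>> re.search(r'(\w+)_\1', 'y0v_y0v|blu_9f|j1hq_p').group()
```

'y0v_y0v'

After group 1 captures some text, `\1` only succeeds where that same text appears again.
Unlike `match`, `search` isn't anchored — it looks for the pattern anywhere in the string.
The match spans [0:7] → 'y0v_y0v'.
Captured: group 1 = 'y0v'.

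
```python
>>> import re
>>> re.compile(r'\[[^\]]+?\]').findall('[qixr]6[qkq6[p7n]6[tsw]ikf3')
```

['[qixr]', '[qkq6[p7n]', '[tsw]']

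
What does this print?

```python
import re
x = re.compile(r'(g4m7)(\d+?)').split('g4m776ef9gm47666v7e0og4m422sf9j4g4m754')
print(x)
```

Pattern: a literal 'g', then the literal '4m7' (captured); then one or more of a digit (lazy) (captured).
A `+?`/`*?`/`{m,n}?` starts at its minimum and grows only as far as needed for what follows to match.
Matches to split on: at [0:5] → 'g4m77'; at [32:37] → 'g4m75'.
With a capturing group present, the delimiter's captured portion is kept in the result list.

['', 'g4m7', '7', '6ef9gm47666v7e0og4m422sf9j4', 'g4m7', '5', '4']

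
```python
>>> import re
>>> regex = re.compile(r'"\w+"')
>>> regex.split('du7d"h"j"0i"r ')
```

Matches to split on: at [4:7] → '"h"'; at [8:12] → '"0i"'.
Each match becomes a cut point; 3 segments remain.

['du7d', 'j', 'r ']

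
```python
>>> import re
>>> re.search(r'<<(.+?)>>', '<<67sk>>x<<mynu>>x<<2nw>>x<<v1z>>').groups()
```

('67sk',)

With the lazy modifier that quantifier settles for the fewest repetitions that let the rest of the pattern succeed (the atoms after it are unaffected and can still be greedy).
`re.search` scans for the first position where the pattern succeeds.
The match spans [0:8] → '<<67sk>>'.
Captured: group 1 = '67sk'.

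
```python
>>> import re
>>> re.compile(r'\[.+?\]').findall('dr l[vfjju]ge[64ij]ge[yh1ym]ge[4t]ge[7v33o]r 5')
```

['[vfjju]', '[64ij]', '[yh1ym]', '[4t]', '[7v33o]']

Scanning left to right: at [4:11] → '[vfjju]'; at [13:19] → '[64ij]'; at [21:28] → '[yh1ym]'; at [30:34] → '[4t]'; at [36:43] → '[7v33o]'.
Since nothing is captured, `findall` lists the 5 matched substrings directly.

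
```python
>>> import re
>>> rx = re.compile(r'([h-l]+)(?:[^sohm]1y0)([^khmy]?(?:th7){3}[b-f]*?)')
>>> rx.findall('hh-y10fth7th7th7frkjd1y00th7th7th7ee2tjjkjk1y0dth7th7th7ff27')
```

[('kj', '0th7th7th7'), ('jjkj', 'dth7th7th7')]

This matches one or more of a character in [h-l] (captured); then any character except [sohm], then the literal '1y0' (non-capturing group); then optionally any character except [khmy], then the literal 'th7' repeated 3 times, then zero or more of a character in [b-f] (lazy) (captured).
Because the quantifier is non-greedy, it stops expanding at the earliest point where the rest of the pattern can succeed.
Matches: at [18:34] match 'kjd1y00th7th7th7', groups = ('kj', '0th7th7th7'); at [38:56] match 'jjkjk1y0dth7th7th7', groups = ('jjkj', 'dth7th7th7').
2 groups means each result is a tuple of 2 captured strings — 2 here.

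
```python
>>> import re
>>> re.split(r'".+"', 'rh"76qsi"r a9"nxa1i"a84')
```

['rh', 'a84']

Splitting on the pattern gives 2 pieces.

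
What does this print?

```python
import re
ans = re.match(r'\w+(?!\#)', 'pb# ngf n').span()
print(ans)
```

(0, 1)

Because the assertion is negative and zero-width, positions next to the forbidden text are skipped.
With `match`, the pattern is implicitly anchored at the beginning.
The match spans [0:1] → 'p'.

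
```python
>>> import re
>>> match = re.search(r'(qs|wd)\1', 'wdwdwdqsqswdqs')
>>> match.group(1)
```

`\1` is not a pattern — it's the concrete string captured by group 1, re-applied verbatim.
Unlike `match`, `search` isn't anchored — it looks for the pattern anywhere in the string.
The match spans [0:4] → 'wdwd'.
Captured: group 1 = 'wd'.

'wd'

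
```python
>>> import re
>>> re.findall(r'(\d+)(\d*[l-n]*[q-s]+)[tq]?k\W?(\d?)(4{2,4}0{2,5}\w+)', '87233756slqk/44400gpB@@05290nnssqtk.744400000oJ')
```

Pattern: one or more of a digit (captured); then zero or more of a digit, then zero or more of a character in [l-n], then one or more of a character in [q-s] (captured); then optionally one of [tq], then a literal 'k', then optionally a non-word character; then optionally a digit (captured); then 2 to 4 of the literal '4', then 2 to 5 of a literal '0', then one or more of a word character (captured).
Walking the string: at [23:47] match '05290nnssqtk.744400000oJ', groups = ('05290', 'nnssq', '7', '44400000oJ').
4 groups means the one result is a tuple of 4 captured strings — 1 here.

[('05290', 'nnssq', '7', '44400000oJ')]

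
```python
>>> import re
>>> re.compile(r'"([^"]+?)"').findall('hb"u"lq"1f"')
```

['u', '1f']

One capturing group, so `findall` returns just the captured substring from each match — 2 in all.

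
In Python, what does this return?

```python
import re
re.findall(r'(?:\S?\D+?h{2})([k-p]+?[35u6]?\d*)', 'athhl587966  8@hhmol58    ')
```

['l587966', 'm']

This matches optionally a non-whitespace character, then one or more of a non-digit (lazy), then exactly 2 of the literal 'h' (non-capturing group); then one or more of a character in [k-p] (lazy), then optionally one of [35u6], then zero or more of a digit (captured).
Because the quantifier is non-greedy, it stops expanding at the earliest point where the rest of the pattern can succeed.
Walking the string: at [0:11] match 'athhl587966', group 1 = 'l587966'; at [13:18] match '8@hhm', group 1 = 'm'.
`findall` collects group 1 from each match (2 total).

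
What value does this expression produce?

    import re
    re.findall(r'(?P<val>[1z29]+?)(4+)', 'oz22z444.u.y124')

This matches one or more of one of [1z29] (lazy) (captured as 'val'); then one or more of a literal '4' (captured).
Walking the string: at [1:8] match 'z22z444', groups = ('z22z', '444'); at [12:15] match '124', groups = ('12', '4').
2 groups means each result is a tuple of 2 captured strings — 2 here.

[('z22z', '444'), ('12', '4')]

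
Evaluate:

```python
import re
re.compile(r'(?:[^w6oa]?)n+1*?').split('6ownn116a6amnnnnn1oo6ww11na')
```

Lazy quantifiers expand one character at a time until the remainder of the pattern can match.
`split` removes every match and returns the 4 fragments in between.

['6ow', '116a6a', '1oo6ww1', 'a']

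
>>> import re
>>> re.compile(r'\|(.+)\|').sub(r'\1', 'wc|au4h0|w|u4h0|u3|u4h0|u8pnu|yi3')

'wcau4h0|w|u4h0|u3|u4h0|u8pnuyi3'

Matches: at [2:30] → '|au4h0|w|u4h0|u3|u4h0|u8pnu|'.
Each match is replaced using the text its own group 1 captured.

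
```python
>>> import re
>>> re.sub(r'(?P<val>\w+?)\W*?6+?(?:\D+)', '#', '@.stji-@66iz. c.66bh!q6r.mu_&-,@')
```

'@.##6r.mu_&-,@'

Pattern: one or more of a word character (lazy) (captured as 'val'); then zero or more of a non-word character (lazy), then one or more of the literal '6' (lazy); then one or more of a non-digit (non-capturing group).
Matches: at [2:16] → 'stji-@66iz. c.'; at [16:22] → '66bh!q'.
`sub` substitutes '#' at each match site.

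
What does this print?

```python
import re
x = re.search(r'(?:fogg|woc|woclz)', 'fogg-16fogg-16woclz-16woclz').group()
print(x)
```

fogg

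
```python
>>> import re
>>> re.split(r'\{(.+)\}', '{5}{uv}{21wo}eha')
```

Matches to split on: at [0:13] → '{5}{uv}{21wo}'.
Because the pattern has a capturing group, `split` also inserts each captured text between the pieces.

['', '5}{uv}{21wo', 'eha']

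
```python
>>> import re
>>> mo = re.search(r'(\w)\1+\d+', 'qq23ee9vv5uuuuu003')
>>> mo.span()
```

(0, 4)

The backreference `\1` re-matches whatever the first group consumed, character for character.
`re.search` tries every starting position until one works.
The match spans [0:4] → 'qq23'.
Captured: group 1 = 'q'.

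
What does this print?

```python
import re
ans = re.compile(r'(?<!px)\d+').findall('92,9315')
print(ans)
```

Because the assertion is negative and zero-width, positions next to the forbidden text are skipped.
Matches: at [0:2] → '92'; at [3:7] → '9315'.
`findall` yields the raw match text (2 of them) because the pattern has no groups.

['92', '9315']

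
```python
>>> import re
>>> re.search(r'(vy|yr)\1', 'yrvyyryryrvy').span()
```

(4, 8)

`\1` is not a pattern — it's the concrete string captured by group 1, re-applied verbatim.
The match spans [4:8] → 'yryr'.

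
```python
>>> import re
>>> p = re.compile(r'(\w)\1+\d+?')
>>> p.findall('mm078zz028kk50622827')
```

The backreference `\1` re-matches whatever the first group consumed, character for character.
Matches: at [0:3] match 'mm0', group 1 = 'm'; at [5:8] match 'zz0', group 1 = 'z'; at [10:13] match 'kk5', group 1 = 'k'; at [15:18] match '228', group 1 = '2'.
Because there's exactly one group, `findall` drops the full match and keeps group 1 from each hit.

['m', 'z', 'k', '2']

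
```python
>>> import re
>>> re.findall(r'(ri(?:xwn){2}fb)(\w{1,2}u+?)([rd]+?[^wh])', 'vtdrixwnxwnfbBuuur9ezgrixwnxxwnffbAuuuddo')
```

Pattern: the literal 'ri', then the literal 'xwn' repeated 2 times, then the literal 'fb' (captured); then 1 to 2 of a word character, then one or more of a literal 'u' (lazy) (captured); then one or more of one of [rd] (lazy), then any character except [wh] (captured).
With 3 capturing groups, `findall` returns a 3-tuple per match.

[('rixwnxwnfb', 'Buuu', 'r9')]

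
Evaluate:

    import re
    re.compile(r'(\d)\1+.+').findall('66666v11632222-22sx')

A backreference is literal: `\1` must see the identical characters the first group matched.
Matches: at [0:19] match '66666v11632222-22sx', group 1 = '6'.
With a single group, `findall` returns only what that group captured — 1 item.

['6']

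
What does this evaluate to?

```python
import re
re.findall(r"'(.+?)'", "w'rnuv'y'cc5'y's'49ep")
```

['rnuv', 'cc5', 's']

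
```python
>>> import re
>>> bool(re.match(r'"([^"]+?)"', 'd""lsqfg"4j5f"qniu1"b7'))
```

False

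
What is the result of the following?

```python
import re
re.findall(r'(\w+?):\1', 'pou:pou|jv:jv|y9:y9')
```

After group 1 captures some text, `\1` only succeeds where that same text appears again.
`findall` collects group 1 from each match (3 total).

['pou', 'jv', 'y9']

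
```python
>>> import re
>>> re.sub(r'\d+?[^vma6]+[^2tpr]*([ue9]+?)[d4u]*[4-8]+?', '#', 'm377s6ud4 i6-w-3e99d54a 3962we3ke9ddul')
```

Pattern: one or more of a digit (lazy), then one or more of any character except [vma6], then zero or more of any character except [2tpr]; then one or more of one of [ue9] (lazy) (captured); then zero or more of one of [d4u]; then one or more of a character in [4-8] (lazy).
Every occurrence is swapped for '#'.

'm#2we3ke9ddul'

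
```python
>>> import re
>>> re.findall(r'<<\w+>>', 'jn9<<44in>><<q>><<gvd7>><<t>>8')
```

['<<44in>>', '<<q>>', '<<gvd7>>', '<<t>>']

Matches: at [3:11] → '<<44in>>'; at [11:16] → '<<q>>'; at [16:24] → '<<gvd7>>'; at [24:29] → '<<t>>'.
Since nothing is captured, `findall` lists the 4 matched substrings directly.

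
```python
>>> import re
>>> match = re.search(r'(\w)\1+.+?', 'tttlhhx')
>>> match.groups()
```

('t',)

After group 1 captures some text, `\1` only succeeds where that same text appears again.
Unlike `match`, `search` isn't anchored — it looks for the pattern anywhere in the string.
The match spans [0:4] → 'tttl'.
Captured: group 1 = 't'.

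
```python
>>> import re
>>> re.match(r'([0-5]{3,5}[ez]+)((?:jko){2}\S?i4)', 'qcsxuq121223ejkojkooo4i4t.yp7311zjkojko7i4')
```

None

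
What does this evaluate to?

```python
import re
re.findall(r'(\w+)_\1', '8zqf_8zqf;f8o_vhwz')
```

['8zqf']

The backreference `\1` re-matches whatever the first group consumed, character for character.
Matches: at [0:9] match '8zqf_8zqf', group 1 = '8zqf'.
Because there's exactly one group, `findall` drops the full match and keeps group 1 from the one hit.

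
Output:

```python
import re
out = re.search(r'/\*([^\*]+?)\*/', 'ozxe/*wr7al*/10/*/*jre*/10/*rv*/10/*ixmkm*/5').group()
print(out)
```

/*wr7al*/

`search` walks the string left to right and returns the first match it finds.
The match spans [4:13] → '/*wr7al*/'.
Captured: group 1 = 'wr7al'.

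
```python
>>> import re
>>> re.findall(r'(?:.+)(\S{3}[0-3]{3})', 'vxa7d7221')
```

Pattern: one or more of any character (non-capturing group); then exactly 3 of a non-whitespace character, then exactly 3 of a character in [0-3] (captured).
With a single group, `findall` returns only what that group captured — 1 item.

['7d7221']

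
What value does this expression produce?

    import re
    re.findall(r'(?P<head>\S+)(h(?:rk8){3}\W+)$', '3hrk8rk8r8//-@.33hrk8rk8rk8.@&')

[('3hrk8rk8r8//-@.33', 'hrk8rk8rk8.@&')]

Pattern: one or more of a non-whitespace character (captured as 'head'); then the literal 'h', then the literal 'rk8' repeated 3 times, then one or more of a non-word character (captured); then anchored at the end.
Walking the string: at [0:30] match '3hrk8rk8r8//-@.33hrk8rk8rk8.@&', groups = ('3hrk8rk8r8//-@.33', 'hrk8rk8rk8.@&').
Multiple groups make `findall` return tuples — one 2-tuple for the one match.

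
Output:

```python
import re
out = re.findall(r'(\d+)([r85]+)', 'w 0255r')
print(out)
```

[('0255', 'r')]

Pattern: one or more of a digit (captured); then one or more of one of [r85] (captured).
Scanning left to right: at [2:7] match '0255r', groups = ('0255', 'r').
With 2 capturing groups, `findall` returns a 2-tuple per match.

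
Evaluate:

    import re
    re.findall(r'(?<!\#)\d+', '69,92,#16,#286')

['69', '92', '6', '86']

The negative lookahead/lookbehind blocks any match where the forbidden context is present.
Since nothing is captured, `findall` lists the 4 matched substrings directly.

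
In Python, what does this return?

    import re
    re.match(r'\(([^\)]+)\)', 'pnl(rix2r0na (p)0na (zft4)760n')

None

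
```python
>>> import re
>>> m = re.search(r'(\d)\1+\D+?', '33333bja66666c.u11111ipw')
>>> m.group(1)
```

'3'

A backreference is literal: `\1` must see the identical characters the first group matched.
`re.search` tries every starting position until one works.
The match spans [0:6] → '33333b'.
Captured: group 1 = '3'.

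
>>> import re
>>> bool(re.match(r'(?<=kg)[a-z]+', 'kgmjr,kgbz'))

False

Lookahead/lookbehind check context without consuming it, so the matched span excludes the asserted characters.
`re.match` won't scan ahead — the pattern has to work from the very first character.
Here the pattern fails at index 0, so the call returns None, and `bool(None)` is False.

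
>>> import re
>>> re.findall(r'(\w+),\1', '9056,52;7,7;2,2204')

['7', '2']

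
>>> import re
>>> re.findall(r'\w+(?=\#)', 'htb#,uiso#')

The positive lookaround only admits positions where the adjacent text matches; those characters stay outside the span.
With no groups in the pattern, `findall` gives back each whole match — 2 here.

['htb', 'uiso']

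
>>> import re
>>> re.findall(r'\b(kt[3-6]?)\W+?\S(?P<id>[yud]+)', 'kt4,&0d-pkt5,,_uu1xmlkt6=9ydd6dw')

[('kt4', 'd')]

The pattern matches a word boundary (`\b`, zero-width); then the literal 'kt', then optionally a character in [3-6] (captured); then one or more of a non-word character (lazy), then a non-whitespace character; then one or more of one of [yud] (captured as 'id').
`findall` packs the 2 group values into a tuple for every match.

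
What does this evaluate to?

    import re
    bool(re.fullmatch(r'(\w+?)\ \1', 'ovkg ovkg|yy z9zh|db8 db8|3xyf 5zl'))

`re.fullmatch` requires the pattern to consume the entire string.
Here there's no way to consume every character, so the call returns None, and `bool(None)` is False.

False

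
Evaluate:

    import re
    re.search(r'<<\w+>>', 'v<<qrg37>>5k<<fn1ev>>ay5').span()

(1, 10)

`search` walks the string left to right and returns the first match it finds.
The match spans [1:10] → '<<qrg37>>'.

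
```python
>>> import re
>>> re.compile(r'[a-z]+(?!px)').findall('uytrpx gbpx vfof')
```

['uytrpx', 'gbpx', 'vfof']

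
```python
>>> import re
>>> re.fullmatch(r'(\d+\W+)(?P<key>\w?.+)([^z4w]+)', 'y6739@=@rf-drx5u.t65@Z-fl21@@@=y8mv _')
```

`re.fullmatch` is like wrapping the pattern in `^…$` (in single-line mode).
Here the string isn't matched end-to-end, so the call returns None.

None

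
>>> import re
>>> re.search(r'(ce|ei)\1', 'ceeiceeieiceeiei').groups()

('ei',)

The backreference `\1` re-matches whatever the first group consumed, character for character.
`re.search` tries every starting position until one works.
The match spans [6:10] → 'eiei'.
Captured: group 1 = 'ei'.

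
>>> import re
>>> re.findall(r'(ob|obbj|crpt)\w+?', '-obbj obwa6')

['ob', 'ob']

Matches: at [1:4] match 'obb', group 1 = 'ob'; at [6:9] match 'obw', group 1 = 'ob'.
One capturing group, so `findall` returns just the captured substring from each match — 2 in all.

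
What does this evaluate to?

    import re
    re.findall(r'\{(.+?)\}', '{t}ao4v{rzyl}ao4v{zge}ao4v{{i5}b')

['t', 'rzyl', 'zge', '{i5']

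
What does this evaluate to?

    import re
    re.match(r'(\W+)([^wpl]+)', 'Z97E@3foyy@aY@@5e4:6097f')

None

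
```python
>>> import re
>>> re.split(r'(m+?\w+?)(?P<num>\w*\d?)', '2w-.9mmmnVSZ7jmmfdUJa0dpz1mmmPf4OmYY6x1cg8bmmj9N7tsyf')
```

['2w-.9', 'mm', 'mnVSZ7jmmfdUJa0dpz1mmmPf4OmYY6x1cg8bmmj9N7tsyf', '']

With the lazy modifier that quantifier settles for the fewest repetitions that let the rest of the pattern succeed (the atoms after it are unaffected and can still be greedy).
The group in the pattern means `split` returns the separators' captures alongside the pieces.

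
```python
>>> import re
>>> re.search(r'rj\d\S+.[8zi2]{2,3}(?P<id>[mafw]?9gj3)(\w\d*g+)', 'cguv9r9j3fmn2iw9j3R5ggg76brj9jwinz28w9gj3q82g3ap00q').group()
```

'rj9jwinz28w9gj3q82g'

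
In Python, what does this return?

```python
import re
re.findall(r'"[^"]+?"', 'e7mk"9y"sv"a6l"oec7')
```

['"9y"', '"a6l"']

Matches: at [4:8] → '"9y"'; at [10:15] → '"a6l"'.
Since nothing is captured, `findall` lists the 2 matched substrings directly.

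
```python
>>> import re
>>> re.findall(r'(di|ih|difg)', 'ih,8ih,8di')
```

['ih', 'ih', 'di']

Matches: at [0:2] match 'ih', group 1 = 'ih'; at [4:6] match 'ih', group 1 = 'ih'; at [8:10] match 'di', group 1 = 'di'.
`findall` collects group 1 from each match (3 total).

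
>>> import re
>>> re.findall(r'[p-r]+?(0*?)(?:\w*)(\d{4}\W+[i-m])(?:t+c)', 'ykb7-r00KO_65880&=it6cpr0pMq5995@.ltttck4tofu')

[('', '5995@.l')]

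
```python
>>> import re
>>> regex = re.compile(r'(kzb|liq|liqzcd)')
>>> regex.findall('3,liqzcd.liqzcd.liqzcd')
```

['liq', 'liq', 'liq']

Branches in `(...|...)` are attempted left-to-right; the first branch that allows the whole pattern to succeed is taken.
`findall` collects group 1 from each match (3 total).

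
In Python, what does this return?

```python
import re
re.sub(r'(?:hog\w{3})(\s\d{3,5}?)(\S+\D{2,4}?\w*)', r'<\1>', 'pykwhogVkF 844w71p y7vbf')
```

Pattern: the literal 'hog', then exactly 3 of a word character (non-capturing group); then whitespace, then 3 to 5 of a digit (lazy) (captured); then one or more of a non-whitespace character, then 2 to 4 of a non-digit (lazy), then zero or more of a word character (captured).
The replacement refers to a captured group, so each match is rewritten using its own captured text.

'pykw< 844>'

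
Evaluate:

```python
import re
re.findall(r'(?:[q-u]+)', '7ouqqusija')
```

No capturing groups, so `findall` returns the 1 full match string.

['uqqus']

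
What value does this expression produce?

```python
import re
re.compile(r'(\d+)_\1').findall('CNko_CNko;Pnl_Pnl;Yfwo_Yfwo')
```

`\1` has to match the exact text group 1 already captured.
With a single group, `findall` returns only what that group captured — 0 items.
Nothing in the string satisfies the pattern, so the list is empty.

[]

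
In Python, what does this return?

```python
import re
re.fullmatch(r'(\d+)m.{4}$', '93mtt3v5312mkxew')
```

Pattern: one or more of a digit (captured); then the literal 'm', then exactly 4 of any character; then anchored at the end.
For `fullmatch`, every character of the input must be accounted for by the pattern.
Here the pattern can't cover the whole string, so the call returns None.

None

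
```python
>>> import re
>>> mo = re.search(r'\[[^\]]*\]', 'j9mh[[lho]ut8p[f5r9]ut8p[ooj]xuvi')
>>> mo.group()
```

The match spans [4:10] → '[[lho]'.

'[[lho]'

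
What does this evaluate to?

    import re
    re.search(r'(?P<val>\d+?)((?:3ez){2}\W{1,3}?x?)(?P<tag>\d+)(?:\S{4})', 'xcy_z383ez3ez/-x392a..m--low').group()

'383ez3ez/-x392a..m'

Pattern: one or more of a digit (lazy) (captured as 'val'); then the literal '3ez' repeated 2 times, then 1 to 3 of a non-word character (lazy), then optionally a literal 'x' (captured); then one or more of a digit (captured as 'tag'); then exactly 4 of a non-whitespace character (non-capturing group).
The match spans [5:23] → '383ez3ez/-x392a..m'.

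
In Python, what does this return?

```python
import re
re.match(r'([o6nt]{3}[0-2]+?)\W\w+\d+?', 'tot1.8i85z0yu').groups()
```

('tot1',)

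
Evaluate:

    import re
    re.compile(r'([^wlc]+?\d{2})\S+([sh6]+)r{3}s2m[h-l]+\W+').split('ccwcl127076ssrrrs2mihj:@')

['ccwcl', '127', 's', '']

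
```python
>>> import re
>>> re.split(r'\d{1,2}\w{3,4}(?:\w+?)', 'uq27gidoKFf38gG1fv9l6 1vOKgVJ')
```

This matches 1 to 2 of a digit, then 3 to 4 of a word character; then one or more of a word character (lazy) (non-capturing group).
Because the quantifier is non-greedy, it stops expanding at the earliest point where the rest of the pattern can succeed.
Matches to split on: at [2:9] → '27gidoK'; at [11:18] → '38gG1fv'; at [22:28] → '1vOKgV'.
`split` removes every match and returns the 4 fragments in between.

['uq', 'Ff', '9l6 ', 'J']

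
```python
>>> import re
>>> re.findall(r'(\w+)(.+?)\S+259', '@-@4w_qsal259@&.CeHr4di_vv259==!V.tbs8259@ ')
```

[('4w_qsal259', '@')]

Pattern: one or more of a word character (captured); then one or more of any character (lazy) (captured); then one or more of a non-whitespace character, then the literal '259'.
`findall` packs the 2 group values into a tuple for every match.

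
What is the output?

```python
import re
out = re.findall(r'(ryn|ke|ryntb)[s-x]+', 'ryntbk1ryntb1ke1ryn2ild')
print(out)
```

Because there's exactly one group, `findall` drops the full match and keeps group 1 from each hit.

['ryn', 'ryn']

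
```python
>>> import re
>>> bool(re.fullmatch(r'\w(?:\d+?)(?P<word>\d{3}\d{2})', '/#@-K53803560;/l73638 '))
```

False

`fullmatch` succeeds only if the pattern covers the string from start to end.
Here the pattern can't cover the whole string, so the call returns None, and `bool(None)` is False.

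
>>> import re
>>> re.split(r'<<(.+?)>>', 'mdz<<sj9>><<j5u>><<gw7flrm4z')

With the lazy modifier that quantifier settles for the fewest repetitions that let the rest of the pattern succeed (the atoms after it are unaffected and can still be greedy).
With a capturing group present, the delimiter's captured portion is kept in the result list.

['mdz', 'sj9', '', 'j5u', '<<gw7flrm4z']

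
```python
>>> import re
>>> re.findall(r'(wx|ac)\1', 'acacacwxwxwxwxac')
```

['ac', 'wx', 'wx']

`\1` has to match the exact text group 1 already captured.
Matches: at [0:4] match 'acac', group 1 = 'ac'; at [6:10] match 'wxwx', group 1 = 'wx'; at [10:14] match 'wxwx', group 1 = 'wx'.
`findall` collects group 1 from each match (3 total).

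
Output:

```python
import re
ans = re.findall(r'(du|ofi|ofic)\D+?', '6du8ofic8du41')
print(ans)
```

['ofi']

Because there's exactly one group, `findall` drops the full match and keeps group 1 from the one hit.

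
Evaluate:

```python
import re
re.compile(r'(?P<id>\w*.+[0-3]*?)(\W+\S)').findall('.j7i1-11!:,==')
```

The pattern matches zero or more of a word character, then one or more of any character, then zero or more of a character in [0-3] (lazy) (captured as 'id'); then one or more of a non-word character, then a non-whitespace character (captured).
2 groups means the one result is a tuple of 2 captured strings — 1 here.

[('.j7i1-11!:,', '==')]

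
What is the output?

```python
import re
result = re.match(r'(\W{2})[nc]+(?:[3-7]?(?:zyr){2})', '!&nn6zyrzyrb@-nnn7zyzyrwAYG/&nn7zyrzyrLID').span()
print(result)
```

(0, 11)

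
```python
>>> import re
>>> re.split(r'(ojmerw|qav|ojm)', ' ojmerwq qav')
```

`|` is ordered: at each position the engine commits to the first alternative that works.
Matches to split on: at [1:7] → 'ojmerw'; at [9:12] → 'qav'.
The group in the pattern means `split` returns the separators' captures alongside the pieces.

[' ', 'ojmerw', 'q ', 'qav', '']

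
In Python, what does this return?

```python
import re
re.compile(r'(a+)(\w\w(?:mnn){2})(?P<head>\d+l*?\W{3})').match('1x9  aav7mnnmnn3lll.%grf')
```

Pattern: one or more of a literal 'a' (captured); then a word character, then a word character, then the literal 'mnn' repeated 2 times (captured); then one or more of a digit, then zero or more of the literal 'l' (lazy), then exactly 3 of a non-word character (captured as 'head').
With `match`, the pattern is implicitly anchored at the beginning.
Here the pattern fails at index 0, so the call returns None.

None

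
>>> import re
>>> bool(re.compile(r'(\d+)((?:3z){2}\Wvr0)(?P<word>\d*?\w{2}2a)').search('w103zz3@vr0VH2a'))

False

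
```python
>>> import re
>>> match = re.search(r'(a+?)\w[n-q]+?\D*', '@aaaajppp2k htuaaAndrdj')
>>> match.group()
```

'aaaajppp'

Pattern: one or more of a literal 'a' (lazy) (captured); then a word character, then one or more of a character in [n-q] (lazy), then zero or more of a non-digit.
`re.search` scans for the first position where the pattern succeeds.
The match spans [1:9] → 'aaaajppp'.
Captured: group 1 = 'aaaa'.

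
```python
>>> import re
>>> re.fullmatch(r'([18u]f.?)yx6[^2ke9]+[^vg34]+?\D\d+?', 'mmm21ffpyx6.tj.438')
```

None

Pattern: one of [18u], then the literal 'f', then optionally any character (captured); then the literal 'yx6', then one or more of any character except [2ke9], then one or more of any character except [vg34] (lazy); then a non-digit, then one or more of a digit (lazy).
`re.fullmatch` requires the pattern to consume the entire string.
Here there's no way to consume every character, so the call returns None.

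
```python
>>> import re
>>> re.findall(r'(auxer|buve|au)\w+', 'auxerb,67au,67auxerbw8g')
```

['auxer', 'auxer']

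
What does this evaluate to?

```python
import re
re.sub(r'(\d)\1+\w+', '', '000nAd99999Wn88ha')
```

''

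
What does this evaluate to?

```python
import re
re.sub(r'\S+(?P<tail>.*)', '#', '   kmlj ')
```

'   #'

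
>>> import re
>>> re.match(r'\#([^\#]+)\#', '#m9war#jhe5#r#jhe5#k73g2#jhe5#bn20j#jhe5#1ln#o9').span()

`match` is anchored at position 0; if the pattern doesn't fit there, it returns None.
The match spans [0:7] → '#m9war#'.

(0, 7)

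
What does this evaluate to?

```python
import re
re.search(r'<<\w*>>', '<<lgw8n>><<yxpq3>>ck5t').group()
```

`re.search` tries every starting position until one works.
The match spans [0:9] → '<<lgw8n>>'.

'<<lgw8n>>'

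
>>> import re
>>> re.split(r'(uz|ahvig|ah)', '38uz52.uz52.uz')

['38', 'uz', '52.', 'uz', '52.', 'uz', '']

`re.split` interleaves the captured-group text with the surrounding fragments.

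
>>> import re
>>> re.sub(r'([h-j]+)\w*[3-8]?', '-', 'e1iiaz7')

Pattern: one or more of a character in [h-j] (captured); then zero or more of a word character, then optionally a character in [3-8].
Matches: at [2:7] → 'iiaz7'.
Each match is replaced by '-'.

'e1-'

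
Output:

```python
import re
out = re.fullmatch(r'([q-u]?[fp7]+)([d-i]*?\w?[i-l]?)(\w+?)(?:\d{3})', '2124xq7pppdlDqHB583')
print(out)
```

For `fullmatch`, every character of the input must be accounted for by the pattern.
Here the pattern can't cover the whole string, so the call returns None.

None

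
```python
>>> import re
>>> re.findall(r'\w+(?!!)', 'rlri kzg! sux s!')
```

A negative assertion filters positions out without eating any characters.
`findall` yields the raw match text (3 of them) because the pattern has no groups.

['rlri', 'kz', 'sux']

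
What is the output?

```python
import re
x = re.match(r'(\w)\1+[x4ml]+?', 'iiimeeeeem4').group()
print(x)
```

`re.match` only tries the pattern at the start of the string.
The match spans [0:4] → 'iiim'.

iiim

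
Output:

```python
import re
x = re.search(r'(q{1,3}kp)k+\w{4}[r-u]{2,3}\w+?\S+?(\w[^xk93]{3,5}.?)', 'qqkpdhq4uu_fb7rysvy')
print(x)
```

None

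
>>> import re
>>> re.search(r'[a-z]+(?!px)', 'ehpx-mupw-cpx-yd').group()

The negative lookahead/lookbehind blocks any match where the forbidden context is present.
Unlike `match`, `search` isn't anchored — it looks for the pattern anywhere in the string.
The match spans [0:4] → 'ehpx'.

'ehpx'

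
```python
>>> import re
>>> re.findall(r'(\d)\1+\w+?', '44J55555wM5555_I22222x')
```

['4', '5', '5', '2']

After group 1 captures some text, `\1` only succeeds where that same text appears again.
Walking the string: at [0:3] match '44J', group 1 = '4'; at [3:9] match '55555w', group 1 = '5'; at [10:15] match '5555_', group 1 = '5'; at [16:22] match '22222x', group 1 = '2'.
`findall` collects group 1 from each match (4 total).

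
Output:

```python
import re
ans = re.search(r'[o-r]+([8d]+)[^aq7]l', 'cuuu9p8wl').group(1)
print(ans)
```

8

The match spans [5:9] → 'p8wl'.
Captured: group 1 = '8'.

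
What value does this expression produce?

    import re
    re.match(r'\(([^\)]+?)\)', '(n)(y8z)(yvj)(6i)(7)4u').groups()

('n',)

The match spans [0:3] → '(n)'.
Captured: group 1 = 'n'.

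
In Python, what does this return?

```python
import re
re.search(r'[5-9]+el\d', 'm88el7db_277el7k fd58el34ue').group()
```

'88el7'

Pattern: one or more of a character in [5-9]; then the literal 'el', then a digit.
`re.search` tries every starting position until one works.
The match spans [1:6] → '88el7'.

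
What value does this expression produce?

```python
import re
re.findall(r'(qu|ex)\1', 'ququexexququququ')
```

The backreference `\1` re-matches whatever the first group consumed, character for character.
Walking the string: at [0:4] match 'ququ', group 1 = 'qu'; at [4:8] match 'exex', group 1 = 'ex'; at [8:12] match 'ququ', group 1 = 'qu'; at [12:16] match 'ququ', group 1 = 'qu'.
`findall` collects group 1 from each match (4 total).

['qu', 'ex', 'qu', 'qu']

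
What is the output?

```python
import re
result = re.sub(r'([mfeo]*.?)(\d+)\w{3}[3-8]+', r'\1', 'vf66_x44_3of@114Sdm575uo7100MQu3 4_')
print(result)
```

vf6_3of@uo7 4_

Each match is replaced using the text its own group 1 captured.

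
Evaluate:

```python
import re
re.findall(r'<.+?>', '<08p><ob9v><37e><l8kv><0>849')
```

['<08p>', '<ob9v>', '<37e>', '<l8kv>', '<0>']

A `+?`/`*?`/`{m,n}?` starts at its minimum and grows only as far as needed for what follows to match.
No capturing groups, so `findall` returns the 5 full match strings.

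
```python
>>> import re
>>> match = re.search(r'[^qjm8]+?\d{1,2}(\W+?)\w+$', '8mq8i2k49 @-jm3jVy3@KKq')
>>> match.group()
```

'Vy3@KKq'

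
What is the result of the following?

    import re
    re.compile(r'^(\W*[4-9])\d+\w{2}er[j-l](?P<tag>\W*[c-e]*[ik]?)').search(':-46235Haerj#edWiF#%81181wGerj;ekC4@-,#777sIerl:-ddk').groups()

Pattern: anchored at the start of the string; then zero or more of a non-word character, then a character in [4-9] (captured); then one or more of a digit, then exactly 2 of a word character, then the literal 'er'; then a character in [j-l]; then zero or more of a non-word character, then zero or more of a character in [c-e], then optionally one of [ik] (captured as 'tag').
Unlike `match`, `search` isn't anchored — it looks for the pattern anywhere in the string.
The match spans [0:15] → ':-46235Haerj#ed'.
Captured: group 1 = ':-4', group 2 = '#ed'.

(':-4', '#ed')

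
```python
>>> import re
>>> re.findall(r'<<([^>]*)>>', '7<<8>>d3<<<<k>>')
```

Walking the string: at [1:6] match '<<8>>', group 1 = '8'; at [8:15] match '<<<<k>>', group 1 = '<<k'.
With a single group, `findall` returns only what that group captured — 2 items.

['8', '<<k']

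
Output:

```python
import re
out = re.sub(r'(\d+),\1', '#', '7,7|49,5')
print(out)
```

A backreference is literal: `\1` must see the identical characters the first group matched.
Each match is replaced by '#'.

#|49,5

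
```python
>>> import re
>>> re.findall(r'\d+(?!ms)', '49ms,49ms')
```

['4', '4']

`(?!…)`/`(?<!…)` only lets a position through if the neighbouring text does NOT match; no characters are consumed.
`findall` yields the raw match text (2 of them) because the pattern has no groups.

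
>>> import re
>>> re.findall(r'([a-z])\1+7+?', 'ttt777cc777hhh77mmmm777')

`\1` is not a pattern — it's the concrete string captured by group 1, re-applied verbatim.
Because there's exactly one group, `findall` drops the full match and keeps group 1 from each hit.

['t', 'c', 'h', 'm']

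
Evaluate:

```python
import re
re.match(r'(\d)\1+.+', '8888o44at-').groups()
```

After group 1 captures some text, `\1` only succeeds where that same text appears again.
`re.match` won't scan ahead — the pattern has to work from the very first character.
The match spans [0:10] → '8888o44at-'.
Captured: group 1 = '8'.

('8',)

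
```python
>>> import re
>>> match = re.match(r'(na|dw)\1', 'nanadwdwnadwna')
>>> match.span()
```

(0, 4)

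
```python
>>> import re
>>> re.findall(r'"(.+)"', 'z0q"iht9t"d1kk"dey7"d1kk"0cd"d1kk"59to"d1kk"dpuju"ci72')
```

Walking the string: at [3:50] match '"iht9t"d1kk"dey7"d1kk"0cd"d1kk"59to"d1kk"dpuju"', group 1 = 'iht9t"d1kk"dey7"d1kk"0cd"d1kk"59to"d1kk"dpuju'.
Because there's exactly one group, `findall` drops the full match and keeps group 1 from the one hit.

['iht9t"d1kk"dey7"d1kk"0cd"d1kk"59to"d1kk"dpuju']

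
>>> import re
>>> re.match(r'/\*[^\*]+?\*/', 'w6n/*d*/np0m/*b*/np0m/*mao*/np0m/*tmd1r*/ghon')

With `match`, the pattern is implicitly anchored at the beginning.
Here the string doesn't start with a match, so the call returns None.

None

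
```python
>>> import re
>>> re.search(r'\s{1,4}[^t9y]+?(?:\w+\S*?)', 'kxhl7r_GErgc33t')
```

None

This matches 1 to 4 of whitespace, then one or more of any character except [t9y] (lazy); then one or more of a word character, then zero or more of a non-whitespace character (lazy) (non-capturing group).
`re.search` scans for the first position where the pattern succeeds.
Here no position works, so the call returns None.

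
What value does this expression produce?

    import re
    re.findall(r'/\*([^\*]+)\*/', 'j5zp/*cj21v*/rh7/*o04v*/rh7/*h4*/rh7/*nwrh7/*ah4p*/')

['cj21v', 'o04v', 'h4', 'ah4p']

One capturing group, so `findall` returns just the captured substring from each match — 4 in all.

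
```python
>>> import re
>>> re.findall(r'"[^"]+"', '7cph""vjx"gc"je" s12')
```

With no groups in the pattern, `findall` gives back each whole match — 2 here.

['"vjx"', '"je"']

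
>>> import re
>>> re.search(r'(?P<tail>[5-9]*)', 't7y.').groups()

('',)

This matches zero or more of a character in [5-9] (captured as 'tail').
`re.search` tries every starting position until one works.
The match spans [0:0] → ''.
Captured: group 1 = ''.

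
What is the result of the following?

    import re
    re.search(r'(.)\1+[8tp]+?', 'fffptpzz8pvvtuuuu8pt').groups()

('f',)

A backreference is literal: `\1` must see the identical characters the first group matched.
`re.search` tries every starting position until one works.
The match spans [0:4] → 'fffp'.
Captured: group 1 = 'f'.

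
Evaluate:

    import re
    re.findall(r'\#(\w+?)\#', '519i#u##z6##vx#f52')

['u', 'z6', 'vx']

Walking the string: at [4:7] match '#u#', group 1 = 'u'; at [7:11] match '#z6#', group 1 = 'z6'; at [11:15] match '#vx#', group 1 = 'vx'.
One capturing group, so `findall` returns just the captured substring from each match — 3 in all.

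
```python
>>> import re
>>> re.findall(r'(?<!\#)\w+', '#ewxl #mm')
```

['wxl', 'm']

`(?!…)`/`(?<!…)` only lets a position through if the neighbouring text does NOT match; no characters are consumed.
Since nothing is captured, `findall` lists the 2 matched substrings directly.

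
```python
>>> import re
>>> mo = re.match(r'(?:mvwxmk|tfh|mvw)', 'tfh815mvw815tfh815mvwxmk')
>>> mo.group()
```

'tfh'

`re.match` won't scan ahead — the pattern has to work from the very first character.
The match spans [0:3] → 'tfh'.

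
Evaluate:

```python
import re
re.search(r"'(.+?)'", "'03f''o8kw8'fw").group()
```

"'03f'"

Lazy quantifiers expand one character at a time until the remainder of the pattern can match.
The match spans [0:5] → "'03f'".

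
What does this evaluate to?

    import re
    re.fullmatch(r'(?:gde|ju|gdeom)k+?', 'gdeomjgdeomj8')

`re.fullmatch` is like wrapping the pattern in `^…$` (in single-line mode).
Here the pattern can't cover the whole string, so the call returns None.

None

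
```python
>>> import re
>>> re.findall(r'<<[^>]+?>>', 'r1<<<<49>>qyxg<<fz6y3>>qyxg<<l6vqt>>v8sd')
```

Matches: at [2:10] → '<<<<49>>'; at [14:23] → '<<fz6y3>>'; at [27:36] → '<<l6vqt>>'.
`findall` yields the raw match text (3 of them) because the pattern has no groups.

['<<<<49>>', '<<fz6y3>>', '<<l6vqt>>']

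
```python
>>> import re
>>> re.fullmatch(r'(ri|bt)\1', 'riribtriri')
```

None

After group 1 captures some text, `\1` only succeeds where that same text appears again.
`re.fullmatch` is like wrapping the pattern in `^…$` (in single-line mode).
Here the string isn't matched end-to-end, so the call returns None.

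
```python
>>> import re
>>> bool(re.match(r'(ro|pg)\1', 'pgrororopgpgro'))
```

False

`\1` is not a pattern — it's the concrete string captured by group 1, re-applied verbatim.
`re.match` won't scan ahead — the pattern has to work from the very first character.
Here the string doesn't start with a match, so the call returns None, and `bool(None)` is False.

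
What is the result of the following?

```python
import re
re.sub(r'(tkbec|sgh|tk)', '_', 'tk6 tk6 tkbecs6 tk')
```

The regex engine tests alternatives in the order written; an earlier branch that matches wins even if a later one would match more.
Each match is replaced by '_'.

'_6 _6 _s6 _'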